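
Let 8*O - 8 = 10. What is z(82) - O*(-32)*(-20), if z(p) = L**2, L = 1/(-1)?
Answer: -1439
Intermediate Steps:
O = 9/4 (O = 1 + (1/8)*10 = 1 + 5/4 = 9/4 ≈ 2.2500)
L = -1
z(p) = 1 (z(p) = (-1)**2 = 1)
z(82) - O*(-32)*(-20) = 1 - (9/4)*(-32)*(-20) = 1 - (-72)*(-20) = 1 - 1*1440 = 1 - 1440 = -1439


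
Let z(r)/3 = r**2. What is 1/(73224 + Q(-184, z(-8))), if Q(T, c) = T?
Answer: 1/73040 ≈ 1.3691e-5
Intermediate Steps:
z(r) = 3*r**2
1/(73224 + Q(-184, z(-8))) = 1/(73224 - 184) = 1/73040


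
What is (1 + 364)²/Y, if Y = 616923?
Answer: 1825/8451 ≈ 0.21595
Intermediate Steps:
(1 + 364)²/Y = (1 + 364)²/616923 = 365²*(1/616923) = 133225*(1/616923) = 1825/8451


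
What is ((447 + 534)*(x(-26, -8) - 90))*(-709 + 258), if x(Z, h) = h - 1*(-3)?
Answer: 42030945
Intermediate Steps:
x(Z, h) = 3 + h (x(Z, h) = h + 3 = 3 + h)
((447 + 534)*(x(-26, -8) - 90))*(-709 + 258) = ((447 + 534)*((3 - 8) - 90))*(-709 + 258) = (981*(-5 - 90))*(-451) = (981*(-95))*(-451) = -93195*(-451) = 42030945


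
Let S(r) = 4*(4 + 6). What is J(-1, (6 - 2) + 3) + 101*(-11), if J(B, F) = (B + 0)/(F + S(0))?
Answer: -52218/47 ≈ -1111.0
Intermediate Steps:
S(r) = 40 (S(r) = 4*10 = 40)
J(B, F) = B/(40 + F) (J(B, F) = (B + 0)/(F + 40) = B/(40 + F))
J(-1, (6 - 2) + 3) + 101*(-11) = -1/(40 + ((6 - 2) + 3)) + 101*(-11) = -1/(40 + (4 + 3)) - 1111 = -1/(40 + 7) - 1111 = -1/47 - 1111 = -52218/47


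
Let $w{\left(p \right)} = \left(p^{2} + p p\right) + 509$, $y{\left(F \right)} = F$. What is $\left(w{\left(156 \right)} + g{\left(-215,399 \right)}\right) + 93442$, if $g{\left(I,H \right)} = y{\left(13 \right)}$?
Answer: $142636$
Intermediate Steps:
$g{\left(I,H \right)} = 13$
$w{\left(p \right)} = 509 + 2 p^{2}$ ($w{\left(p \right)} = \left(p^{2} + p^{2}\right) + 509 = 2 p^{2} + 509 = 509 + 2 p^{2}$)
$\left(w{\left(156 \right)} + g{\left(-215,399 \right)}\right) + 93442 = \left(\left(509 + 2 \cdot 156^{2}\right) + 13\right) + 93442 = \left(\left(509 + 2 \cdot 24336\right) + 13\right) + 93442 = \left(\left(509 + 48672\right) + 13\right) + 93442 = \left(49181 + 13\right) + 93442 = 49194 + 93442 = 142636$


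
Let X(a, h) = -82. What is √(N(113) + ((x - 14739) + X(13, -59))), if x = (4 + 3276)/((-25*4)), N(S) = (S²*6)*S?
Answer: √216063205/5 ≈ 2939.8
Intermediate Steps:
N(S) = 6*S³ (N(S) = (6*S²)*S = 6*S³)
x = -164/5 (x = 3280/(-100) = 3280*(-1/100) = -164/5 ≈ -32.800)
√(N(113) + ((x - 14739) + X(13, -59))) = √(6*113³ + ((-164/5 - 14739) - 82)) = √(6*1442897 + (-73859/5 - 82)) = √(8657382 - 74269/5) = √(43212641/5) = √216063205/5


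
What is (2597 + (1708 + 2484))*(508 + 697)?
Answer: 8180745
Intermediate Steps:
(2597 + (1708 + 2484))*(508 + 697) = (2597 + 4192)*1205 = 6789*1205 = 8180745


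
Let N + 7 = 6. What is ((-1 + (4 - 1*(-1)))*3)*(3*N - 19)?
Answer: -264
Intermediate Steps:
N = -1 (N = -7 + 6 = -1)
((-1 + (4 - 1*(-1)))*3)*(3*N - 19) = ((-1 + (4 - 1*(-1)))*3)*(3*(-1) - 19) = ((-1 + (4 + 1))*3)*(-3 - 19) = ((-1 + 5)*3)*(-22) = (4*3)*(-22) = 12*(-22) = -264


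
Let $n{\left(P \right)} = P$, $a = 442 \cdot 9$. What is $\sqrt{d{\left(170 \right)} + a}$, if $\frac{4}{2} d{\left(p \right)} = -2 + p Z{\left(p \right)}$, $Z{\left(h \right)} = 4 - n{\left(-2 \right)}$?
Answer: $\sqrt{4487} \approx 66.985$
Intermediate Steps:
$a = 3978$
$Z{\left(h \right)} = 6$ ($Z{\left(h \right)} = 4 - -2 = 4 + 2 = 6$)
$d{\left(p \right)} = -1 + 3 p$ ($d{\left(p \right)} = \frac{-2 + p 6}{2} = \frac{-2 + 6 p}{2} = -1 + 3 p$)
$\sqrt{d{\left(170 \right)} + a} = \sqrt{\left(-1 + 3 \cdot 170\right) + 3978} = \sqrt{\left(-1 + 510\right) + 3978} = \sqrt{509 + 3978} = \sqrt{4487}$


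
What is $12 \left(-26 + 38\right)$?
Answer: $144$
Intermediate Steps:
$12 \left(-26 + 38\right) = 12 \cdot 12 = 144$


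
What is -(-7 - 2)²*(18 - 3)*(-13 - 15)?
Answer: 34020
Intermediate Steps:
-(-7 - 2)²*(18 - 3)*(-13 - 15) = -(-9)²*15*(-28) = -81*(-420) = -1*(-34020) = 34020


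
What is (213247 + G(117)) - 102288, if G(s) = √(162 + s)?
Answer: 110959 + 3*√31 ≈ 1.1098e+5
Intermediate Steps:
(213247 + G(117)) - 102288 = (213247 + √(162 + 117)) - 102288 = (213247 + √279) - 102288 = (213247 + 3*√31) - 102288 = 110959 + 3*√31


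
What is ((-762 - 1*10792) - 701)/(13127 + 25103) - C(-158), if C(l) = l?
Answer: 1205617/7646 ≈ 157.68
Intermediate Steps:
((-762 - 1*10792) - 701)/(13127 + 25103) - C(-158) = ((-762 - 1*10792) - 701)/(13127 + 25103) - 1*(-158) = ((-762 - 10792) - 701)/38230 + 158 = (-11554 - 701)*(1/38230) + 158 = -12255*1/38230 + 158 = -2451/7646 + 158 = 1205617/7646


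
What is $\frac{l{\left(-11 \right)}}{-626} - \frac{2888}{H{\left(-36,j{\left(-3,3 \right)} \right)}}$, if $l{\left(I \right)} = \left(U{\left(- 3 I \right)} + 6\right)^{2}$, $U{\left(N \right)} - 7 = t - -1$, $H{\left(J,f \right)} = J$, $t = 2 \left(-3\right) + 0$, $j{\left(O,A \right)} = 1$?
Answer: $\frac{225698}{2817} \approx 80.12$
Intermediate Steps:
$t = -6$ ($t = -6 + 0 = -6$)
$U{\left(N \right)} = 2$ ($U{\left(N \right)} = 7 - 5 = 2$)
$l{\left(I \right)} = 64$ ($l{\left(I \right)} = \left(2 + 6\right)^{2} = 8^{2} = 64$)
$\frac{l{\left(-11 \right)}}{-626} - \frac{2888}{H{\left(-36,j{\left(-3,3 \right)} \right)}} = \frac{64}{-626} - \frac{2888}{-36} = 64 \left(- \frac{1}{626}\right) - - \frac{722}{9} = - \frac{32}{313} + \frac{722}{9} = \frac{225698}{2817}$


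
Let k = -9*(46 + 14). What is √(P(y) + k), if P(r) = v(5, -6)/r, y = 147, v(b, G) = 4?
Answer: 44*I*√123/21 ≈ 23.237*I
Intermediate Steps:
k = -540 (k = -9*60 = -540)
P(r) = 4/r
√(P(y) + k) = √(4/147 - 540) = √(-79376/147) = 44*I*√123/21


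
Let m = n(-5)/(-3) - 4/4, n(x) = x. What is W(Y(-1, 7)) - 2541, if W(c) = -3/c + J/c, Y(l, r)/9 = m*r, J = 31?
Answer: -7621/3 ≈ -2540.3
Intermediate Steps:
m = 2/3 (m = -5/(-3) - 4/4 = -5*(-1/3) - 4*1/4 = 5/3 - 1 = 2/3 ≈ 0.66667)
Y(l, r) = 6*r (Y(l, r) = 9*(2*r/3) = 6*r)
W(c) = 28/c (W(c) = -3/c + 31/c = 28/c)
W(Y(-1, 7)) - 2541 = 28/((6*7)) - 2541 = 28/42 - 2541 = 28*(1/42) - 2541 = 2/3 - 2541 = -7621/3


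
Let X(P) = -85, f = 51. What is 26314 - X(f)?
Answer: 26399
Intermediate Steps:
26314 - X(f) = 26314 - 1*(-85) = 26314 + 85 = 26399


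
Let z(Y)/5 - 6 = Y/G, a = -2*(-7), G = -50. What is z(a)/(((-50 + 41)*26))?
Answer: -11/90 ≈ -0.12222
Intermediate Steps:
a = 14
z(Y) = 30 - Y/10 (z(Y) = 30 + 5*(Y/(-50)) = 30 + 5*(Y*(-1/50)) = 30 + 5*(-Y/50) = 30 - Y/10)
z(a)/(((-50 + 41)*26)) = (30 - 1/10*14)/(((-50 + 41)*26)) = (30 - 7/5)/((-9*26)) = (143/5)/(-234) = (143/5)*(-1/234) = -11/90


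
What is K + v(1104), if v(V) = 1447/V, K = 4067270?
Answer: 4490267527/1104 ≈ 4.0673e+6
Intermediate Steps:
K + v(1104) = 4067270 + 1447/1104 = 4490267527/1104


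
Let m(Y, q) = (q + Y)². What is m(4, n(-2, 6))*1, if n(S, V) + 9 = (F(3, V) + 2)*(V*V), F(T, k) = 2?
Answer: 19321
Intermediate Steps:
n(S, V) = -9 + 4*V² (n(S, V) = -9 + (2 + 2)*(V*V) = -9 + 4*V²)
m(Y, q) = (Y + q)²
m(4, n(-2, 6))*1 = (4 + (-9 + 4*6²))²*1 = (4 + (-9 + 4*36))²*1 = (4 + (-9 + 144))²*1 = (4 + 135)²*1 = 139²*1 = 19321*1 = 19321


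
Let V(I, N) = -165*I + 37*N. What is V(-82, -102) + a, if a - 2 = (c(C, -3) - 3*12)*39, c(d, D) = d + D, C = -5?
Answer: 8042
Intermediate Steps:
c(d, D) = D + d
a = -1714 (a = 2 + ((-3 - 5) - 3*12)*39 = 2 + (-8 - 36)*39 = 2 - 44*39 = 2 - 1716 = -1714)
V(-82, -102) + a = (-165*(-82) + 37*(-102)) - 1714 = (13530 - 3774) - 1714 = 9756 - 1714 = 8042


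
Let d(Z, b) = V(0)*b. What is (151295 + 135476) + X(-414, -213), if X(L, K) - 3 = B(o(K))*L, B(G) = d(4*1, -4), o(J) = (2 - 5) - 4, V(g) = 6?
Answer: 296710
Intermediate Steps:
o(J) = -7 (o(J) = -3 - 4 = -7)
d(Z, b) = 6*b
B(G) = -24 (B(G) = 6*(-4) = -24)
X(L, K) = 3 - 24*L
(151295 + 135476) + X(-414, -213) = (151295 + 135476) + (3 - 24*(-414)) = 286771 + (3 + 9936) = 286771 + 9939 = 296710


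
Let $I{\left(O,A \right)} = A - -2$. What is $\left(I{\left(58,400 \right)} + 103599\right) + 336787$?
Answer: $440788$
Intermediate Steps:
$I{\left(O,A \right)} = 2 + A$ ($I{\left(O,A \right)} = A + 2 = 2 + A$)
$\left(I{\left(58,400 \right)} + 103599\right) + 336787 = \left(\left(2 + 400\right) + 103599\right) + 336787 = \left(402 + 103599\right) + 336787 = 104001 + 336787 = 440788$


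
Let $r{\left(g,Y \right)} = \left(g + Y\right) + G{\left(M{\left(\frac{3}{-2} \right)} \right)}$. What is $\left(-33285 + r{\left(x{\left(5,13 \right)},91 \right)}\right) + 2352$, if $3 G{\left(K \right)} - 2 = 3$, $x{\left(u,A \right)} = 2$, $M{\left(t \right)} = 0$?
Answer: $- \frac{92515}{3} \approx -30838.0$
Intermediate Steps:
$G{\left(K \right)} = \frac{5}{3}$ ($G{\left(K \right)} = \frac{2}{3} + \frac{1}{3} \cdot 3 = \frac{2}{3} + 1 = \frac{5}{3}$)
$r{\left(g,Y \right)} = \frac{5}{3} + Y + g$ ($r{\left(g,Y \right)} = \left(g + Y\right) + \frac{5}{3} = \left(Y + g\right) + \frac{5}{3} = \frac{5}{3} + Y + g$)
$\left(-33285 + r{\left(x{\left(5,13 \right)},91 \right)}\right) + 2352 = \left(-33285 + \left(\frac{5}{3} + 91 + 2\right)\right) + 2352 = \left(-33285 + \frac{284}{3}\right) + 2352 = - \frac{99571}{3} + 2352 = - \frac{92515}{3}$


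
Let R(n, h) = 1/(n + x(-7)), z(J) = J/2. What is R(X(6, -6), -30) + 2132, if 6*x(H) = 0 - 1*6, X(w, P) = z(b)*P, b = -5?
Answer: 29849/14 ≈ 2132.1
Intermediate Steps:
z(J) = J/2 (z(J) = J*(½) = J/2)
X(w, P) = -5*P/2 (X(w, P) = ((½)*(-5))*P = -5*P/2)
x(H) = -1 (x(H) = (0 - 1*6)/6 = (0 - 6)/6 = (⅙)*(-6) = -1)
R(n, h) = 1/(-1 + n) (R(n, h) = 1/(n - 1) = 1/(-1 + n))
R(X(6, -6), -30) + 2132 = 1/(-1 - 5/2*(-6)) + 2132 = 1/(-1 + 15) + 2132 = 1/14 + 2132 = 29849/14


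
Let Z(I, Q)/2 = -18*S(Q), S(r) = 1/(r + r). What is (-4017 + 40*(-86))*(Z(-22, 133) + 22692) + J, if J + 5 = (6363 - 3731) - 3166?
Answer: -22505431913/133 ≈ -1.6921e+8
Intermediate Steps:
J = -539 (J = -5 + ((6363 - 3731) - 3166) = -5 + (2632 - 3166) = -5 - 534 = -539)
S(r) = 1/(2*r)
Z(I, Q) = -18/Q (Z(I, Q) = 2*(-9/Q) = -18/Q)
(-4017 + 40*(-86))*(Z(-22, 133) + 22692) + J = (-4017 + 40*(-86))*(-18/133 + 22692) - 539 = (-4017 - 3440)*(-18*1/133 + 22692) - 539 = -7457*(-18/133 + 22692) - 539 = -7457*3018018/133 - 539 = -22505360226/133 - 539 = -22505431913/133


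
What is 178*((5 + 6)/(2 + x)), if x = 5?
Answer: 1958/7 ≈ 279.71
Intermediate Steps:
178*((5 + 6)/(2 + x)) = 178*((5 + 6)/(2 + 5)) = 178*(11/7) = 1958/7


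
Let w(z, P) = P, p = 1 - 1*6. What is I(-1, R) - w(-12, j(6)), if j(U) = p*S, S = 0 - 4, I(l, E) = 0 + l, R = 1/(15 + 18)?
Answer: -21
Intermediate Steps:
R = 1/33 ≈ 0.030303
I(l, E) = l
p = -5 (p = 1 - 6 = -5)
S = -4
j(U) = 20 (j(U) = -5*(-4) = 20)
I(-1, R) - w(-12, j(6)) = -1 - 1*20 = -1 - 20 = -21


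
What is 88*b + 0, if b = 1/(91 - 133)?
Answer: -44/21 ≈ -2.0952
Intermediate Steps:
b = -1/42 (b = 1/(-42) = -1/42 ≈ -0.023810)
88*b + 0 = 88*(-1/42) + 0 = -44/21 + 0 = -44/21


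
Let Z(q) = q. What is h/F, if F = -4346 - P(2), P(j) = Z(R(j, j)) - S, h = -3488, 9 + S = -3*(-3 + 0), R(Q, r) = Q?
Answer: 872/1087 ≈ 0.80221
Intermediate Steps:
S = 0 (S = -9 - 3*(-3 + 0) = -9 - 3*(-3) = -9 + 9 = 0)
P(j) = j (P(j) = j - 1*0 = j + 0 = j)
F = -4348 (F = -4346 - 1*2 = -4346 - 2 = -4348)
h/F = -3488/(-4348) = -3488*(-1/4348) = 872/1087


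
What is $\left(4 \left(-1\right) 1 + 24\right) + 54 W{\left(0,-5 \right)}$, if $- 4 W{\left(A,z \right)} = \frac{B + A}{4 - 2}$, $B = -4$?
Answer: $47$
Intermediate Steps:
$W{\left(A,z \right)} = \frac{1}{2} - \frac{A}{8}$ ($W{\left(A,z \right)} = - \frac{\left(-4 + A\right) \frac{1}{4 - 2}}{4} = - \frac{\left(-4 + A\right) \frac{1}{2}}{4} = - \frac{-2 + \frac{A}{2}}{4} = \frac{1}{2} - \frac{A}{8}$)
$\left(4 \left(-1\right) 1 + 24\right) + 54 W{\left(0,-5 \right)} = \left(4 \left(-1\right) 1 + 24\right) + 54 \left(\frac{1}{2} - 0\right) = \left(\left(-4\right) 1 + 24\right) + 54 \left(\frac{1}{2} + 0\right) = \left(-4 + 24\right) + 54 \cdot \frac{1}{2} = 20 + 27 = 47$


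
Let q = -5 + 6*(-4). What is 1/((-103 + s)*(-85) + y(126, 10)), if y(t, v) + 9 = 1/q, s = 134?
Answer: -29/76677 ≈ -0.00037821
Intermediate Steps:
q = -29 (q = -5 - 24 = -29)
y(t, v) = -262/29 (y(t, v) = -9 + 1/(-29) = -9 - 1/29 = -262/29)
1/((-103 + s)*(-85) + y(126, 10)) = 1/((-103 + 134)*(-85) - 262/29) = 1/(31*(-85) - 262/29) = 1/(-2635 - 262/29) = 1/(-76677/29) = -29/76677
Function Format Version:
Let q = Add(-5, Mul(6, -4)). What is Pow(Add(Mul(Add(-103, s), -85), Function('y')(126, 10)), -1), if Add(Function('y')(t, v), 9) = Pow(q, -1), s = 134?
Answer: Rational(-29, 76677) ≈ -0.00037821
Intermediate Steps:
q = -29 (q = Add(-5, -24) = -29)
Function('y')(t, v) = Rational(-262, 29) (Function('y')(t, v) = Add(-9, Pow(-29, -1)) = Add(-9, Rational(-1, 29)) = Rational(-262, 29))
Pow(Add(Mul(Add(-103, s), -85), Function('y')(126, 10)), -1) = Pow(Add(Mul(Add(-103, 134), -85), Rational(-262, 29)), -1) = Pow(Add(Mul(31, -85), Rational(-262, 29)), -1) = Pow(Add(-2635, Rational(-262, 29)), -1) = Pow(Rational(-76677, 29), -1) = Rational(-29, 76677)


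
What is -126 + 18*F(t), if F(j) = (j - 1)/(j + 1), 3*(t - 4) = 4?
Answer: -2160/19 ≈ -113.68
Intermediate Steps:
t = 16/3 (t = 4 + (⅓)*4 = 4 + 4/3 = 16/3 ≈ 5.3333)
F(j) = (-1 + j)/(1 + j)
-126 + 18*F(t) = -126 + 18*((-1 + 16/3)/(1 + 16/3)) = -126 + 18*((13/3)/(19/3)) = -126 + 18*((3/19)*(13/3)) = -126 + 18*(13/19) = -126 + 234/19 = -2160/19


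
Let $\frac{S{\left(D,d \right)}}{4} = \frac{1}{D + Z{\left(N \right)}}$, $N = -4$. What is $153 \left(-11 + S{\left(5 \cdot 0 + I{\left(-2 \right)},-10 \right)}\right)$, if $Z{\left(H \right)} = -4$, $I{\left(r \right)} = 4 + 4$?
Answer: $-1530$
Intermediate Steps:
$I{\left(r \right)} = 8$
$S{\left(D,d \right)} = \frac{4}{-4 + D}$ ($S{\left(D,d \right)} = \frac{4}{D - 4} = \frac{4}{-4 + D}$)
$153 \left(-11 + S{\left(5 \cdot 0 + I{\left(-2 \right)},-10 \right)}\right) = 153 \left(-11 + \frac{4}{-4 + \left(5 \cdot 0 + 8\right)}\right) = 153 \left(-11 + \frac{4}{-4 + \left(0 + 8\right)}\right) = 153 \left(-11 + \frac{4}{-4 + 8}\right) = 153 \left(-11 + \frac{4}{4}\right) = 153 \left(-11 + 4 \cdot \frac{1}{4}\right) = 153 \left(-11 + 1\right) = 153 \left(-10\right) = -1530$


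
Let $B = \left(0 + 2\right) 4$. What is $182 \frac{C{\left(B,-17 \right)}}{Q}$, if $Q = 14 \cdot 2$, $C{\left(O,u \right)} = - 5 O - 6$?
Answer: $-299$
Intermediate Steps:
$B = 8$ ($B = 2 \cdot 4 = 8$)
$C{\left(O,u \right)} = -6 - 5 O$
$Q = 28$
$182 \frac{C{\left(B,-17 \right)}}{Q} = 182 \frac{-6 - 40}{28} = 182 \left(-6 - 40\right) \frac{1}{28} = 182 \left(\left(-46\right) \frac{1}{28}\right) = 182 \left(- \frac{23}{14}\right) = -299$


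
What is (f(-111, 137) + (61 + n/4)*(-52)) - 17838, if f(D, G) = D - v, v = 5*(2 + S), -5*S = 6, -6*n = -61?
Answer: -127543/6 ≈ -21257.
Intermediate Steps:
n = 61/6 (n = -1/6*(-61) = 61/6 ≈ 10.167)
S = -6/5 (S = -1/5*6 = -6/5 ≈ -1.2000)
v = 4 (v = 5*(2 - 6/5) = 5*(4/5) = 4)
f(D, G) = -4 + D (f(D, G) = D - 1*4 = D - 4 = -4 + D)
(f(-111, 137) + (61 + n/4)*(-52)) - 17838 = ((-4 - 111) + (61 + (61/6)/4)*(-52)) - 17838 = (-115 + (61 + (61/6)*(1/4))*(-52)) - 17838 = (-115 + (61 + 61/24)*(-52)) - 17838 = (-115 + (1525/24)*(-52)) - 17838 = (-115 - 19825/6) - 17838 = -20515/6 - 17838 = -127543/6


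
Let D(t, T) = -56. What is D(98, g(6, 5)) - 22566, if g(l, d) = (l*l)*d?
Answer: -22622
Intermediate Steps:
g(l, d) = d*l² (g(l, d) = l²*d = d*l²)
D(98, g(6, 5)) - 22566 = -56 - 22566 = -22622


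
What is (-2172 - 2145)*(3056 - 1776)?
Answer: -5525760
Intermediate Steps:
(-2172 - 2145)*(3056 - 1776) = -4317*1280 = -5525760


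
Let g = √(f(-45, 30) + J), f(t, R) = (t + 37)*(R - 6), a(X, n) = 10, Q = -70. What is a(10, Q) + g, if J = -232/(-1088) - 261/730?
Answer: 10 + I*√118367113630/24820 ≈ 10.0 + 13.862*I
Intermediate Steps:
f(t, R) = (-6 + R)*(37 + t) (f(t, R) = (37 + t)*(-6 + R) = (-6 + R)*(37 + t))
J = -7163/49640 (J = -232*(-1/1088) - 261*1/730 = 29/136 - 261/730 = -7163/49640 ≈ -0.14430)
g = I*√118367113630/24820 (g = √((-222 - 6*(-45) + 37*30 + 30*(-45)) - 7163/49640) = √((-222 + 270 + 1110 - 1350) - 7163/49640) = √(-192 - 7163/49640) = √(-9538043/49640) = I*√118367113630/24820 ≈ 13.862*I)
a(10, Q) + g = 10 + I*√118367113630/24820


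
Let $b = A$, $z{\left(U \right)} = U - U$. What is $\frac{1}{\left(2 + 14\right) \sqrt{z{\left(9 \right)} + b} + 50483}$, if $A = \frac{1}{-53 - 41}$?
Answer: $\frac{2372701}{119781064711} - \frac{8 i \sqrt{94}}{119781064711} \approx 1.9809 \cdot 10^{-5} - 6.4754 \cdot 10^{-10} i$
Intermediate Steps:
$A = - \frac{1}{94}$ ($A = \frac{1}{-94} = - \frac{1}{94} \approx -0.010638$)
$z{\left(U \right)} = 0$
$b = - \frac{1}{94} \approx -0.010638$
$\frac{1}{\left(2 + 14\right) \sqrt{z{\left(9 \right)} + b} + 50483} = \frac{1}{\left(2 + 14\right) \sqrt{0 - \frac{1}{94}} + 50483} = \frac{1}{16 \sqrt{- \frac{1}{94}} + 50483} = \frac{1}{16 \frac{i \sqrt{94}}{94} + 50483} = \frac{1}{\frac{8 i \sqrt{94}}{47} + 50483} = \frac{1}{50483 + \frac{8 i \sqrt{94}}{47}}$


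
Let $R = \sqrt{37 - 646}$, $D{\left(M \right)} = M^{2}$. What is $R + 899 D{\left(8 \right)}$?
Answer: $57536 + i \sqrt{609} \approx 57536.0 + 24.678 i$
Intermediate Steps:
$R = i \sqrt{609}$ ($R = \sqrt{-609} = i \sqrt{609} \approx 24.678 i$)
$R + 899 D{\left(8 \right)} = i \sqrt{609} + 899 \cdot 8^{2} = i \sqrt{609} + 899 \cdot 64 = i \sqrt{609} + 57536 = 57536 + i \sqrt{609}$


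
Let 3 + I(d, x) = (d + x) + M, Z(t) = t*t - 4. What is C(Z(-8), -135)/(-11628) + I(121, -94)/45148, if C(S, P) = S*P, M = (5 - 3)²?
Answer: 2541836/3645701 ≈ 0.69721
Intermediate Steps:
M = 4 (M = 2² = 4)
Z(t) = -4 + t² (Z(t) = t² - 4 = -4 + t²)
C(S, P) = P*S
I(d, x) = 1 + d + x (I(d, x) = -3 + ((d + x) + 4) = -3 + (4 + d + x) = 1 + d + x)
C(Z(-8), -135)/(-11628) + I(121, -94)/45148 = -135*(-4 + (-8)²)/(-11628) + (1 + 121 - 94)/45148 = -135*(-4 + 64)*(-1/11628) + 28*(1/45148) = -135*60*(-1/11628) + 7/11287 = -8100*(-1/11628) + 7/11287 = 225/323 + 7/11287 = 2541836/3645701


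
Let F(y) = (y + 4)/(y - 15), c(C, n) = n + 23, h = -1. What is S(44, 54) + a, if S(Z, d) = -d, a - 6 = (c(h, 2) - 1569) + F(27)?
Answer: -19073/12 ≈ -1589.4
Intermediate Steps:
c(C, n) = 23 + n
F(y) = (4 + y)/(-15 + y)
a = -18425/12 (a = 6 + (((23 + 2) - 1569) + (4 + 27)/(-15 + 27)) = 6 + ((25 - 1569) + 31/12) = 6 + (-1544 + (1/12)*31) = 6 + (-1544 + 31/12) = 6 - 18497/12 = -18425/12 ≈ -1535.4)
S(44, 54) + a = -1*54 - 18425/12 = -54 - 18425/12 = -19073/12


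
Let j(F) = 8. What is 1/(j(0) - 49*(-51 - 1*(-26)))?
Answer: 1/1233 ≈ 0.00081103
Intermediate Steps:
1/(j(0) - 49*(-51 - 1*(-26))) = 1/(8 - 49*(-51 - 1*(-26))) = 1/(8 - 49*(-51 + 26)) = 1/(8 - 49*(-25)) = 1/(8 + 1225) = 1/1233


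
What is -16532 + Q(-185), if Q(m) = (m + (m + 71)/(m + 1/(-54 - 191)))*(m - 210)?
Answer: 1275917834/22663 ≈ 56300.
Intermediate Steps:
Q(m) = (-210 + m)*(m + (71 + m)/(-1/245 + m)) (Q(m) = (m + (71 + m)/(m + 1/(-245)))*(-210 + m) = (m + (71 + m)/(m - 1/245))*(-210 + m) = (m + (71 + m)/(-1/245 + m))*(-210 + m) = (-210 + m)*(m + (71 + m)/(-1/245 + m)))
-16532 + Q(-185) = -16532 + (-3652950 - 51206*(-185)**2 - 33845*(-185) + 245*(-185)**3)/(-1 + 245*(-185)) = -16532 + (-3652950 - 51206*34225 + 6261325 + 245*(-6331625))/(-1 - 45325) = -16532 + (-3652950 - 1752525350 + 6261325 - 1551248125)/(-45326) = -16532 - 1/45326*(-3301165100) = -16532 + 1650582550/22663 = 1275917834/22663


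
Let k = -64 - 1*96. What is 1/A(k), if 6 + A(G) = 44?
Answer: 1/38 ≈ 0.026316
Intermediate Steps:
k = -160 (k = -64 - 96 = -160)
A(G) = 38 (A(G) = -6 + 44 = 38)
1/A(k) = 1/38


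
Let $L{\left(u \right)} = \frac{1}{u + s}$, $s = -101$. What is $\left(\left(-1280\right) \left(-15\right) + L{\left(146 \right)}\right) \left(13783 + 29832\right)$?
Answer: $\frac{7536680723}{9} \approx 8.3741 \cdot 10^{8}$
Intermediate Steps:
$L{\left(u \right)} = \frac{1}{-101 + u}$ ($L{\left(u \right)} = \frac{1}{u - 101} = \frac{1}{-101 + u}$)
$\left(\left(-1280\right) \left(-15\right) + L{\left(146 \right)}\right) \left(13783 + 29832\right) = \left(\left(-1280\right) \left(-15\right) + \frac{1}{-101 + 146}\right) \left(13783 + 29832\right) = \left(19200 + \frac{1}{45}\right) 43615 = \frac{864001}{45} \cdot 43615 = \frac{7536680723}{9}$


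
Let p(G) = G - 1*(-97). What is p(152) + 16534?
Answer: 16783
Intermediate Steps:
p(G) = 97 + G (p(G) = G + 97 = 97 + G)
p(152) + 16534 = (97 + 152) + 16534 = 249 + 16534 = 16783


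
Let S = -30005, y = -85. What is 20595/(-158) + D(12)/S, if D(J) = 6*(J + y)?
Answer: -617883771/4740790 ≈ -130.33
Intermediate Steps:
D(J) = -510 + 6*J (D(J) = 6*(J - 85) = 6*(-85 + J) = -510 + 6*J)
20595/(-158) + D(12)/S = 20595/(-158) + (-510 + 6*12)/(-30005) = 20595*(-1/158) + (-510 + 72)*(-1/30005) = -20595/158 - 438*(-1/30005) = -20595/158 + 438/30005 = -617883771/4740790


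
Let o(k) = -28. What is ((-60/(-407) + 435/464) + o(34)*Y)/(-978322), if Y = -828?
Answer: -150981273/6370832864 ≈ -0.023699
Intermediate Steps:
((-60/(-407) + 435/464) + o(34)*Y)/(-978322) = ((-60/(-407) + 435/464) - 28*(-828))/(-978322) = ((-60*(-1/407) + 435*(1/464)) + 23184)*(-1/978322) = ((60/407 + 15/16) + 23184)*(-1/978322) = (7065/6512 + 23184)*(-1/978322) = (150981273/6512)*(-1/978322) = -150981273/6370832864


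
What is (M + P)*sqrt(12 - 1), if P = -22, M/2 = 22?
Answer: 22*sqrt(11) ≈ 72.966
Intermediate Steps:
M = 44 (M = 2*22 = 44)
(M + P)*sqrt(12 - 1) = (44 - 22)*sqrt(12 - 1) = 22*sqrt(11)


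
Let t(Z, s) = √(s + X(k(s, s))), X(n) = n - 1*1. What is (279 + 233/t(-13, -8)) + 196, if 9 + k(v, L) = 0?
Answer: 475 - 233*I*√2/6 ≈ 475.0 - 54.919*I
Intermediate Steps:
k(v, L) = -9 (k(v, L) = -9 + 0 = -9)
X(n) = -1 + n (X(n) = n - 1 = -1 + n)
t(Z, s) = √(-10 + s) (t(Z, s) = √(s + (-1 - 9)) = √(s - 10) = √(-10 + s))
(279 + 233/t(-13, -8)) + 196 = (279 + 233/(√(-10 - 8))) + 196 = (279 + 233/(√(-18))) + 196 = (279 + 233/((3*I*√2))) + 196 = (279 + 233*(-I*√2/6)) + 196 = (279 - 233*I*√2/6) + 196 = 475 - 233*I*√2/6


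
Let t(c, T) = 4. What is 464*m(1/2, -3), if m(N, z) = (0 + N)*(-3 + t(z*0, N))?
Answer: 232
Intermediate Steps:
m(N, z) = N (m(N, z) = (0 + N)*(-3 + 4) = N*1 = N)
464*m(1/2, -3) = 464/2 = 464*(½) = 232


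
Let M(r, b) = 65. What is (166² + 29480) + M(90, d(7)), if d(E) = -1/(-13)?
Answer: 57101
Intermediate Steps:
d(E) = 1/13 (d(E) = -1*(-1/13) = 1/13)
(166² + 29480) + M(90, d(7)) = (166² + 29480) + 65 = (27556 + 29480) + 65 = 57036 + 65 = 57101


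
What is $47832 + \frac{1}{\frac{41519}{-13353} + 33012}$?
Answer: $\frac{21082801452897}{440767717} \approx 47832.0$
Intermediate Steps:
$47832 + \frac{1}{\frac{41519}{-13353} + 33012} = 47832 + \frac{1}{41519 \left(- \frac{1}{13353}\right) + 33012} = 47832 + \frac{1}{- \frac{41519}{13353} + 33012} = 47832 + \frac{1}{\frac{440767717}{13353}} = 47832 + \frac{13353}{440767717} = \frac{21082801452897}{440767717}$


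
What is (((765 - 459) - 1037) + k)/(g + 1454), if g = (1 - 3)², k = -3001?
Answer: -622/243 ≈ -2.5597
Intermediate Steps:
g = 4 (g = (-2)² = 4)
(((765 - 459) - 1037) + k)/(g + 1454) = (((765 - 459) - 1037) - 3001)/(4 + 1454) = ((306 - 1037) - 3001)/1458 = (-731 - 3001)*(1/1458) = -3732*1/1458 = -622/243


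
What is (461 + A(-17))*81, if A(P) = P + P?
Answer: 34587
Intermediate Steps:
A(P) = 2*P
(461 + A(-17))*81 = (461 + 2*(-17))*81 = (461 - 34)*81 = 427*81 = 34587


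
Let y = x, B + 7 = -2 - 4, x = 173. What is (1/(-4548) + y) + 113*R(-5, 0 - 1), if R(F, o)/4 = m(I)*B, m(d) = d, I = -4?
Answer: 107682995/4548 ≈ 23677.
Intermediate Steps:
B = -13 (B = -7 + (-2 - 4) = -7 - 6 = -13)
y = 173
R(F, o) = 208 (R(F, o) = 4*(-4*(-13)) = 4*52 = 208)
(1/(-4548) + y) + 113*R(-5, 0 - 1) = (1/(-4548) + 173) + 113*208 = (-1/4548 + 173) + 23504 = 786803/4548 + 23504 = 107682995/4548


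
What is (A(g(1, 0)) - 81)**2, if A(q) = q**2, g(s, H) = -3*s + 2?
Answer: 6400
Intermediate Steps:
g(s, H) = 2 - 3*s
(A(g(1, 0)) - 81)**2 = ((2 - 3*1)**2 - 81)**2 = ((2 - 3)**2 - 81)**2 = ((-1)**2 - 81)**2 = (1 - 81)**2 = (-80)**2 = 6400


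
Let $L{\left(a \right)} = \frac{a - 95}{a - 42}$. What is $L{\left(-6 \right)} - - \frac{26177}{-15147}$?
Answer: $\frac{91117}{242352} \approx 0.37597$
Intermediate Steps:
$L{\left(a \right)} = \frac{-95 + a}{-42 + a}$
$L{\left(-6 \right)} - - \frac{26177}{-15147} = \frac{-95 - 6}{-42 - 6} - - \frac{26177}{-15147} = \frac{1}{-48} \left(-101\right) - \left(-26177\right) \left(- \frac{1}{15147}\right) = \left(- \frac{1}{48}\right) \left(-101\right) - \frac{26177}{15147} = \frac{101}{48} - \frac{26177}{15147} = \frac{91117}{242352}$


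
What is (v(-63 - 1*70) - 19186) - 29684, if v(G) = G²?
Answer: -31181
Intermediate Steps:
(v(-63 - 1*70) - 19186) - 29684 = ((-63 - 1*70)² - 19186) - 29684 = ((-63 - 70)² - 19186) - 29684 = ((-133)² - 19186) - 29684 = (17689 - 19186) - 29684 = -1497 - 29684 = -31181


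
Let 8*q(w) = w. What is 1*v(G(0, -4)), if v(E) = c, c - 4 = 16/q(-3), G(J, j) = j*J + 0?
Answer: -116/3 ≈ -38.667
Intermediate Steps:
q(w) = w/8
G(J, j) = J*j (G(J, j) = J*j + 0 = J*j)
c = -116/3 (c = 4 + 16/(((⅛)*(-3))) = 4 + 16/(-3/8) = 4 + 16*(-8/3) = 4 - 128/3 = -116/3 ≈ -38.667)
v(E) = -116/3
1*v(G(0, -4)) = 1*(-116/3) = -116/3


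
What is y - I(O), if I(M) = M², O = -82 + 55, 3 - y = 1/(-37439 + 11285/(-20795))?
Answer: -113046223949/155711058 ≈ -726.00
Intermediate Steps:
y = 467137333/155711058 (y = 3 - 1/(-37439 + 11285/(-20795)) = 3 - 1/(-37439 + 11285*(-1/20795)) = 3 - 1/(-37439 - 2257/4159) = 3 - 1/(-155711058/4159) = 3 - 1*(-4159/155711058) = 3 + 4159/155711058 = 467137333/155711058 ≈ 3.0000)
O = -27
y - I(O) = 467137333/155711058 - 1*(-27)² = 467137333/155711058 - 1*729 = 467137333/155711058 - 729 = -113046223949/155711058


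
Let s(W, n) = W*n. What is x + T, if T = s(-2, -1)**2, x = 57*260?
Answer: 14824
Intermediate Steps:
x = 14820
T = 4 (T = (-2*(-1))**2 = 2**2 = 4)
x + T = 14820 + 4 = 14824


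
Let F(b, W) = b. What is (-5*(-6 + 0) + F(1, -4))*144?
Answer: 4464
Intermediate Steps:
(-5*(-6 + 0) + F(1, -4))*144 = (-5*(-6 + 0) + 1)*144 = (-5*(-6) + 1)*144 = (30 + 1)*144 = 31*144 = 4464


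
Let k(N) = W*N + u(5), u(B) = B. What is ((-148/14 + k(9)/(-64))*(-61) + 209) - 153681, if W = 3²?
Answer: -34214919/224 ≈ -1.5275e+5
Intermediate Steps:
W = 9
k(N) = 5 + 9*N (k(N) = 9*N + 5 = 5 + 9*N)
((-148/14 + k(9)/(-64))*(-61) + 209) - 153681 = ((-148/14 + (5 + 9*9)/(-64))*(-61) + 209) - 153681 = ((-148*1/14 + (5 + 81)*(-1/64))*(-61) + 209) - 153681 = ((-74/7 + 86*(-1/64))*(-61) + 209) - 153681 = ((-74/7 - 43/32)*(-61) + 209) - 153681 = (-2669/224*(-61) + 209) - 153681 = (162809/224 + 209) - 153681 = 209625/224 - 153681 = -34214919/224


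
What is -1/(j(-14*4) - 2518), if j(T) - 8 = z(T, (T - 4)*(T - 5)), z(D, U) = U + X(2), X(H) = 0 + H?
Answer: -1/1152 ≈ -0.00086806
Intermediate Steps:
X(H) = H
z(D, U) = 2 + U (z(D, U) = U + 2 = 2 + U)
j(T) = 10 + (-5 + T)*(-4 + T) (j(T) = 8 + (2 + (T - 4)*(T - 5)) = 8 + (2 + (-4 + T)*(-5 + T)) = 8 + (2 + (-5 + T)*(-4 + T)) = 10 + (-5 + T)*(-4 + T))
-1/(j(-14*4) - 2518) = -1/((30 + (-14*4)² - (-126)*4) - 2518) = -1/((30 + (-56)² - 9*(-56)) - 2518) = -1/((30 + 3136 + 504) - 2518) = -1/(3670 - 2518) = -1/1152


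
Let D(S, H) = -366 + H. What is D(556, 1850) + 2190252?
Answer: 2191736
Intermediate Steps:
D(556, 1850) + 2190252 = (-366 + 1850) + 2190252 = 1484 + 2190252 = 2191736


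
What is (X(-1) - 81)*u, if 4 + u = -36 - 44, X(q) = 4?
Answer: 6468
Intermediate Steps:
u = -84 (u = -4 + (-36 - 44) = -4 - 80 = -84)
(X(-1) - 81)*u = (4 - 81)*(-84) = -77*(-84) = 6468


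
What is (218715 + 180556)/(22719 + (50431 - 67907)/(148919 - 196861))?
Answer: 9570925141/544605887 ≈ 17.574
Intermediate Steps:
(218715 + 180556)/(22719 + (50431 - 67907)/(148919 - 196861)) = 399271/(22719 - 17476/(-47942)) = 399271/(22719 - 17476*(-1/47942)) = 399271/(22719 + 8738/23971) = 399271/(544605887/23971) = 399271*(23971/544605887) = 9570925141/544605887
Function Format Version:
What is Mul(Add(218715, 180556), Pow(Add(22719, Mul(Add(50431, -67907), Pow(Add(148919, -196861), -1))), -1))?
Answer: Rational(9570925141, 544605887) ≈ 17.574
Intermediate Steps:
Mul(Add(218715, 180556), Pow(Add(22719, Mul(Add(50431, -67907), Pow(Add(148919, -196861), -1))), -1)) = Mul(399271, Pow(Add(22719, Mul(-17476, Pow(-47942, -1))), -1)) = Mul(399271, Pow(Add(22719, Mul(-17476, Rational(-1, 47942))), -1)) = Mul(399271, Pow(Add(22719, Rational(8738, 23971)), -1)) = Mul(399271, Pow(Rational(544605887, 23971), -1)) = Mul(399271, Rational(23971, 544605887)) = Rational(9570925141, 544605887)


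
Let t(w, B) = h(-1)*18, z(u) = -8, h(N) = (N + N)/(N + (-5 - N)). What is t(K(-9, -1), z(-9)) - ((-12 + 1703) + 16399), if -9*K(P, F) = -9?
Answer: -90414/5 ≈ -18083.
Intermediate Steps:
K(P, F) = 1 (K(P, F) = -1/9*(-9) = 1)
h(N) = -2*N/5 (h(N) = (2*N)/(-5) = (2*N)*(-1/5) = -2*N/5)
t(w, B) = 36/5 (t(w, B) = -2/5*(-1)*18 = (2/5)*18 = 36/5)
t(K(-9, -1), z(-9)) - ((-12 + 1703) + 16399) = 36/5 - ((-12 + 1703) + 16399) = 36/5 - (1691 + 16399) = 36/5 - 1*18090 = 36/5 - 18090 = -90414/5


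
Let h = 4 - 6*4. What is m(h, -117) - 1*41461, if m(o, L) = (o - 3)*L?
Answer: -38770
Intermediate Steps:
h = -20 (h = 4 - 24 = -20)
m(o, L) = L*(-3 + o) (m(o, L) = (-3 + o)*L = L*(-3 + o))
m(h, -117) - 1*41461 = -117*(-3 - 20) - 1*41461 = -117*(-23) - 41461 = 2691 - 41461 = -38770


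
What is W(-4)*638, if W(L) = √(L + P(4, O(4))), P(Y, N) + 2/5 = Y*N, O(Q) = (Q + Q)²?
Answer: 638*√6290/5 ≈ 10120.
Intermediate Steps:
O(Q) = 4*Q² (O(Q) = (2*Q)² = 4*Q²)
P(Y, N) = -⅖ + N*Y (P(Y, N) = -⅖ + Y*N = -⅖ + N*Y)
W(L) = √(1278/5 + L) (W(L) = √(L + (-⅖ + (4*4²)*4)) = √(L + (-⅖ + (4*16)*4)) = √(L + (-⅖ + 64*4)) = √(L + (-⅖ + 256)) = √(L + 1278/5) = √(1278/5 + L))
W(-4)*638 = (√(6390 + 25*(-4))/5)*638 = (√(6390 - 100)/5)*638 = (√6290/5)*638 = 638*√6290/5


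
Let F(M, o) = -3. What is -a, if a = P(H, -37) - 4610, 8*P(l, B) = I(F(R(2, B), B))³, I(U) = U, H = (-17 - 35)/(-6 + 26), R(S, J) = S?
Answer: 36907/8 ≈ 4613.4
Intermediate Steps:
H = -13/5 (H = -52/20 = -52*1/20 = -13/5 ≈ -2.6000)
P(l, B) = -27/8 (P(l, B) = (⅛)*(-3)³ = (⅛)*(-27) = -27/8)
a = -36907/8 (a = -27/8 - 4610 = -36907/8 ≈ -4613.4)
-a = -1*(-36907/8) = 36907/8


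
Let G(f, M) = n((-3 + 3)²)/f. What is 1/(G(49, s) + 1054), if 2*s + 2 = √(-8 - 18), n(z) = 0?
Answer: 1/1054 ≈ 0.00094877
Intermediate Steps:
s = -1 + I*√26/2 (s = -1 + √(-8 - 18)/2 = -1 + √(-26)/2 = -1 + (I*√26)/2 = -1 + I*√26/2 ≈ -1.0 + 2.5495*I)
G(f, M) = 0 (G(f, M) = 0/f = 0)
1/(G(49, s) + 1054) = 1/(0 + 1054) = 1/1054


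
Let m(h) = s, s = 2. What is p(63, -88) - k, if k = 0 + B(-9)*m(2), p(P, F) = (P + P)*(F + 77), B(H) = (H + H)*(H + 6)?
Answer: -1494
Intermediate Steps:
m(h) = 2
B(H) = 2*H*(6 + H) (B(H) = (2*H)*(6 + H) = 2*H*(6 + H))
p(P, F) = 2*P*(77 + F) (p(P, F) = (2*P)*(77 + F) = 2*P*(77 + F))
k = 108 (k = 0 + (2*(-9)*(6 - 9))*2 = 0 + (2*(-9)*(-3))*2 = 0 + 54*2 = 0 + 108 = 108)
p(63, -88) - k = 2*63*(77 - 88) - 1*108 = 2*63*(-11) - 108 = -1386 - 108 = -1494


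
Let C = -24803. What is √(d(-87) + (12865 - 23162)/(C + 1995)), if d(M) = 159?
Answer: √20736856838/11404 ≈ 12.627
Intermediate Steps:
√(d(-87) + (12865 - 23162)/(C + 1995)) = √(159 + (12865 - 23162)/(-24803 + 1995)) = √(159 - 10297/(-22808)) = √(159 - 10297*(-1/22808)) = √(159 + 10297/22808) = √(3636769/22808) = √20736856838/11404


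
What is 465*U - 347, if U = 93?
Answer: 42898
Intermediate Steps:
465*U - 347 = 465*93 - 347 = 43245 - 347 = 42898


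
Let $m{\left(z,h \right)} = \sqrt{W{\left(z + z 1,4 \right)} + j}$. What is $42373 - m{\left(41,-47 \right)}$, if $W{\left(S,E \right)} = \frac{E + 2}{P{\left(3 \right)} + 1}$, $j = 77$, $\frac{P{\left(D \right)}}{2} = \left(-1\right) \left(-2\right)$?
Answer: $42373 - \frac{\sqrt{1955}}{5} \approx 42364.0$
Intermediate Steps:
$P{\left(D \right)} = 4$ ($P{\left(D \right)} = 2 \left(\left(-1\right) \left(-2\right)\right) = 2 \cdot 2 = 4$)
$W{\left(S,E \right)} = \frac{2}{5} + \frac{E}{5}$ ($W{\left(S,E \right)} = \frac{E + 2}{4 + 1} = \frac{2 + E}{5} = \left(2 + E\right) \frac{1}{5} = \frac{2}{5} + \frac{E}{5}$)
$m{\left(z,h \right)} = \frac{\sqrt{1955}}{5}$ ($m{\left(z,h \right)} = \sqrt{\left(\frac{2}{5} + \frac{1}{5} \cdot 4\right) + 77} = \sqrt{\left(\frac{2}{5} + \frac{4}{5}\right) + 77} = \sqrt{\frac{6}{5} + 77} = \sqrt{\frac{391}{5}} = \frac{\sqrt{1955}}{5}$)
$42373 - m{\left(41,-47 \right)} = 42373 - \frac{\sqrt{1955}}{5}$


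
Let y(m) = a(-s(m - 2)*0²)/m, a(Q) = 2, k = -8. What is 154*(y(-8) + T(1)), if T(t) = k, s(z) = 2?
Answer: -2541/2 ≈ -1270.5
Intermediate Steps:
T(t) = -8
y(m) = 2/m
154*(y(-8) + T(1)) = 154*(2/(-8) - 8) = 154*(2*(-⅛) - 8) = 154*(-¼ - 8) = 154*(-33/4) = -2541/2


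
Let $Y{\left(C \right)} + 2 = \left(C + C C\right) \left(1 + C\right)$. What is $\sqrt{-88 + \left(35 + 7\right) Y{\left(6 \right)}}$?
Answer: $4 \sqrt{761} \approx 110.34$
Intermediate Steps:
$Y{\left(C \right)} = -2 + \left(1 + C\right) \left(C + C^{2}\right)$ ($Y{\left(C \right)} = -2 + \left(C + C C\right) \left(1 + C\right) = -2 + \left(C + C^{2}\right) \left(1 + C\right) = -2 + \left(1 + C\right) \left(C + C^{2}\right)$)
$\sqrt{-88 + \left(35 + 7\right) Y{\left(6 \right)}} = \sqrt{-88 + \left(35 + 7\right) \left(-2 + 6 + 6^{3} + 2 \cdot 6^{2}\right)} = \sqrt{-88 + 42 \left(-2 + 6 + 216 + 2 \cdot 36\right)} = \sqrt{-88 + 42 \left(-2 + 6 + 216 + 72\right)} = \sqrt{-88 + 42 \cdot 292} = \sqrt{-88 + 12264} = \sqrt{12176} = 4 \sqrt{761}$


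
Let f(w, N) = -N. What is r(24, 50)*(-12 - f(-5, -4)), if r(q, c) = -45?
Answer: 720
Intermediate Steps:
r(24, 50)*(-12 - f(-5, -4)) = -45*(-12 - (-1)*(-4)) = -45*(-12 - 1*4) = -45*(-12 - 4) = -45*(-16) = 720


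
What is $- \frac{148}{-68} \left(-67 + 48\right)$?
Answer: $- \frac{703}{17} \approx -41.353$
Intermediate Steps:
$- \frac{148}{-68} \left(-67 + 48\right) = \left(-148\right) \left(- \frac{1}{68}\right) \left(-19\right) = \frac{37}{17} \left(-19\right) = - \frac{703}{17}$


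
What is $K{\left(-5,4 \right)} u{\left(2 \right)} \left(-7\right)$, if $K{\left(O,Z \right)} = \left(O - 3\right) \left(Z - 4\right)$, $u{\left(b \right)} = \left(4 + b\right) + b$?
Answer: $0$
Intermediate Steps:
$u{\left(b \right)} = 4 + 2 b$
$K{\left(O,Z \right)} = \left(-4 + Z\right) \left(-3 + O\right)$ ($K{\left(O,Z \right)} = \left(-3 + O\right) \left(-4 + Z\right) = \left(-4 + Z\right) \left(-3 + O\right)$)
$K{\left(-5,4 \right)} u{\left(2 \right)} \left(-7\right) = \left(12 - -20 - 12 - 20\right) \left(4 + 2 \cdot 2\right) \left(-7\right) = \left(12 + 20 - 12 - 20\right) \left(4 + 4\right) \left(-7\right) = 0 \cdot 8 \left(-7\right) = 0 \left(-7\right) = 0$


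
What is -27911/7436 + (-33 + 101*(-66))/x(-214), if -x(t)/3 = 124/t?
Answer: -68400823/17732 ≈ -3857.5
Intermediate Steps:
x(t) = -372/t
-27911/7436 + (-33 + 101*(-66))/x(-214) = -27911/7436 + (-33 + 101*(-66))/((-372/(-214))) = -27911*1/7436 + (-33 - 6666)/((-372*(-1/214))) = -2147/572 - 6699/186/107 = -2147/572 - 6699*107/186 = -2147/572 - 238931/62 = -68400823/17732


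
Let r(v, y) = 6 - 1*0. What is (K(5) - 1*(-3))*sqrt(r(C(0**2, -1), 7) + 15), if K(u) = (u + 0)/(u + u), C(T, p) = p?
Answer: 7*sqrt(21)/2 ≈ 16.039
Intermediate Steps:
r(v, y) = 6 (r(v, y) = 6 + 0 = 6)
K(u) = 1/2 (K(u) = u/((2*u)) = u*(1/(2*u)) = 1/2)
(K(5) - 1*(-3))*sqrt(r(C(0**2, -1), 7) + 15) = (1/2 - 1*(-3))*sqrt(6 + 15) = (1/2 + 3)*sqrt(21) = 7*sqrt(21)/2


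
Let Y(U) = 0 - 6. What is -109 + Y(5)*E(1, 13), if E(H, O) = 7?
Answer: -151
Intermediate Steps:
Y(U) = -6
-109 + Y(5)*E(1, 13) = -109 - 6*7 = -109 - 42 = -151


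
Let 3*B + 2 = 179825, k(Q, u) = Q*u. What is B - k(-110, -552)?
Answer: -779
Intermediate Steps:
B = 59941 (B = -⅔ + (⅓)*179825 = -⅔ + 179825/3 = 59941)
B - k(-110, -552) = 59941 - (-110)*(-552) = 59941 - 1*60720 = 59941 - 60720 = -779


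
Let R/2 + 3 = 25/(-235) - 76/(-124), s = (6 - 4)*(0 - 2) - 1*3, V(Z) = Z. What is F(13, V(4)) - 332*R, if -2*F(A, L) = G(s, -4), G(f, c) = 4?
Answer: 2409398/1457 ≈ 1653.7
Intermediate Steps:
s = -7 (s = 2*(-2) - 3 = -4 - 3 = -7)
F(A, L) = -2 (F(A, L) = -½*4 = -2)
R = -7266/1457 (R = -6 + 2*(25/(-235) - 76/(-124)) = -6 + 2*(25*(-1/235) - 76*(-1/124)) = -6 + 2*(-5/47 + 19/31) = -6 + 2*(738/1457) = -6 + 1476/1457 = -7266/1457 ≈ -4.9870)
F(13, V(4)) - 332*R = -2 - 332*(-7266/1457) = -2 + 2412312/1457 = 2409398/1457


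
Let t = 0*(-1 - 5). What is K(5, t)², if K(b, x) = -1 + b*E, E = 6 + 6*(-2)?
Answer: 961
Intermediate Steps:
t = 0 (t = 0*(-6) = 0)
E = -6 (E = 6 - 12 = -6)
K(b, x) = -1 - 6*b (K(b, x) = -1 + b*(-6) = -1 - 6*b)
K(5, t)² = (-1 - 6*5)² = (-1 - 30)² = (-31)² = 961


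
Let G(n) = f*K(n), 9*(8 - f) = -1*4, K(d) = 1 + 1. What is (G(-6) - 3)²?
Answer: 15625/81 ≈ 192.90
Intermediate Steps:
K(d) = 2
f = 76/9 (f = 8 - (-1)*4/9 = 8 - ⅑*(-4) = 8 + 4/9 = 76/9 ≈ 8.4444)
G(n) = 152/9 (G(n) = (76/9)*2 = 152/9)
(G(-6) - 3)² = (152/9 - 3)² = (125/9)² = 15625/81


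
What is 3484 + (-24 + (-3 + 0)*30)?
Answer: 3370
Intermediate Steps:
3484 + (-24 + (-3 + 0)*30) = 3484 + (-24 - 3*30) = 3484 + (-24 - 90) = 3484 - 114 = 3370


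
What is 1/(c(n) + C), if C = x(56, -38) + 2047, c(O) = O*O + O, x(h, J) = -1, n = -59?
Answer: 1/5468 ≈ 0.00018288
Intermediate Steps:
c(O) = O + O² (c(O) = O² + O = O + O²)
C = 2046 (C = -1 + 2047 = 2046)
1/(c(n) + C) = 1/(-59*(1 - 59) + 2046) = 1/(-59*(-58) + 2046) = 1/(3422 + 2046) = 1/5468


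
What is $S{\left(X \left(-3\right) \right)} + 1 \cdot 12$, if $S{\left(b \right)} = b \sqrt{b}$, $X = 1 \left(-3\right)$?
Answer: $39$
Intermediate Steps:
$X = -3$
$S{\left(b \right)} = b^{\frac{3}{2}}$
$S{\left(X \left(-3\right) \right)} + 1 \cdot 12 = \left(\left(-3\right) \left(-3\right)\right)^{\frac{3}{2}} + 1 \cdot 12 = 9^{\frac{3}{2}} + 12 = 27 + 12 = 39$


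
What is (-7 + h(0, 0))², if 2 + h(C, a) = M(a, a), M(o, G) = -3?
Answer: 144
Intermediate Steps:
h(C, a) = -5 (h(C, a) = -2 - 3 = -5)
(-7 + h(0, 0))² = (-7 - 5)² = (-12)² = 144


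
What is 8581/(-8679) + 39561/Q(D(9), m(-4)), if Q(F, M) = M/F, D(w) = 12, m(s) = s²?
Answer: 1030015433/34716 ≈ 29670.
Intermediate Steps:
8581/(-8679) + 39561/Q(D(9), m(-4)) = 8581/(-8679) + 39561/(((-4)²/12)) = 8581*(-1/8679) + 39561/((16*(1/12))) = -8581/8679 + 39561/(4/3) = -8581/8679 + 39561*(¾) = -8581/8679 + 118683/4 = 1030015433/34716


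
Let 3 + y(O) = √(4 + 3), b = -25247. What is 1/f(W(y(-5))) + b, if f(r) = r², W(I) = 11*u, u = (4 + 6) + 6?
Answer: -782051071/30976 ≈ -25247.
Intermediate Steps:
y(O) = -3 + √7 (y(O) = -3 + √(4 + 3) = -3 + √7)
u = 16 (u = 10 + 6 = 16)
W(I) = 176 (W(I) = 11*16 = 176)
1/f(W(y(-5))) + b = 1/(176²) - 25247 = 1/30976 - 25247 = -782051071/30976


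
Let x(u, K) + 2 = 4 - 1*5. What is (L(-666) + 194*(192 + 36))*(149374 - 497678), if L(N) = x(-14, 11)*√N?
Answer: -15406182528 + 3134736*I*√74 ≈ -1.5406e+10 + 2.6966e+7*I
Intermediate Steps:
x(u, K) = -3 (x(u, K) = -2 + (4 - 1*5) = -2 + (4 - 5) = -2 - 1 = -3)
L(N) = -3*√N
(L(-666) + 194*(192 + 36))*(149374 - 497678) = (-9*I*√74 + 194*(192 + 36))*(149374 - 497678) = (-9*I*√74 + 194*228)*(-348304) = (-9*I*√74 + 44232)*(-348304) = (44232 - 9*I*√74)*(-348304) = -15406182528 + 3134736*I*√74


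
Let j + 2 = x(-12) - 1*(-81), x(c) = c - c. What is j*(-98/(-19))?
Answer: 7742/19 ≈ 407.47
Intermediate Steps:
x(c) = 0
j = 79 (j = -2 + (0 - 1*(-81)) = -2 + (0 + 81) = -2 + 81 = 79)
j*(-98/(-19)) = 79*(-98/(-19)) = 79*(-98*(-1/19)) = 79*(98/19) = 7742/19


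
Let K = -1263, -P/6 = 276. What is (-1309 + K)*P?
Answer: 4259232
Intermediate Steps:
P = -1656 (P = -6*276 = -1656)
(-1309 + K)*P = (-1309 - 1263)*(-1656) = -2572*(-1656) = 4259232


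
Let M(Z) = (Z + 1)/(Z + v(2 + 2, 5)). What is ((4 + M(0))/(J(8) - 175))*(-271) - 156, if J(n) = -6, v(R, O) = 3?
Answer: -81185/543 ≈ -149.51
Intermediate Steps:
M(Z) = (1 + Z)/(3 + Z) (M(Z) = (Z + 1)/(Z + 3) = (1 + Z)/(3 + Z))
((4 + M(0))/(J(8) - 175))*(-271) - 156 = ((4 + (1 + 0)/(3 + 0))/(-6 - 175))*(-271) - 156 = ((4 + 1/3)/(-181))*(-271) - 156 = ((4 + (1/3)*1)*(-1/181))*(-271) - 156 = ((4 + 1/3)*(-1/181))*(-271) - 156 = ((13/3)*(-1/181))*(-271) - 156 = -13/543*(-271) - 156 = 3523/543 - 156 = -81185/543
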